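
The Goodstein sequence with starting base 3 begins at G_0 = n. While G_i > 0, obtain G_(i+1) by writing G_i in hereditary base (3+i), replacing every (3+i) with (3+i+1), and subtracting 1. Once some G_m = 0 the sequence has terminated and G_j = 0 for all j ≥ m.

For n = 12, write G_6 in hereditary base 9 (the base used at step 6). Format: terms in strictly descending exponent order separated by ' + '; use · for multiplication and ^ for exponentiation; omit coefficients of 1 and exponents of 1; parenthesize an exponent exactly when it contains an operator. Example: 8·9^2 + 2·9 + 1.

G_0 = 12. HB_3(12) = 3^2 + 3. Bump = 20. G_1 = 19.
G_1 = 19. HB_4(19) = 4^2 + 3. Bump = 28. G_2 = 27.
G_2 = 27. HB_5(27) = 5^2 + 2. Bump = 38. G_3 = 37.
G_3 = 37. HB_6(37) = 6^2 + 1. Bump = 50. G_4 = 49.
G_4 = 49. HB_7(49) = 7^2. Bump = 64. G_5 = 63.
G_5 = 63. HB_8(63) = 7·8 + 7. Bump = 70. G_6 = 69.
G_6 = 69. HB_9(69) = 7·9 + 6. Bump = 76. G_7 = 75.

7·9 + 6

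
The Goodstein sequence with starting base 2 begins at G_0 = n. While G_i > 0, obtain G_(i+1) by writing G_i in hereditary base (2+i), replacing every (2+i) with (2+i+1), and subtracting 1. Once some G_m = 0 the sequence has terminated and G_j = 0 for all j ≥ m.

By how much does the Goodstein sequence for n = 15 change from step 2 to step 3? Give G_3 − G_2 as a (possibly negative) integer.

17469

[0] 15 ≡ 2^(2 + 1) + 2^2 + 2 + 1 (base 2). Lift 3: 112. −1: 111.
[1] 111 ≡ 3^(3 + 1) + 3^3 + 3 (base 3). Lift 4: 1284. −1: 1283.
[2] 1283 ≡ 4^(4 + 1) + 4^4 + 3 (base 4). Lift 5: 18753. −1: 18752.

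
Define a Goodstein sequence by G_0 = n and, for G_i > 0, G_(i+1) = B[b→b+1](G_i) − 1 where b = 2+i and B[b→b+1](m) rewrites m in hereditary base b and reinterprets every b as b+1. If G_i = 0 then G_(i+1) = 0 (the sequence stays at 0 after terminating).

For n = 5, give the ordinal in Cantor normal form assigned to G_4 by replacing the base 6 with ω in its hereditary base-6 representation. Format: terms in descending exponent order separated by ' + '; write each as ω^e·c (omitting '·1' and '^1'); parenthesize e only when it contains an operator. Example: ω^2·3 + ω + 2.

G_0 = 5. HB_2(5) = 2^2 + 1. Bump = 28. G_1 = 27.
G_1 = 27. HB_3(27) = 3^3. Bump = 256. G_2 = 255.
G_2 = 255. HB_4(255) = 3·4^3 + 3·4^2 + 3·4 + 3. Bump = 468. G_3 = 467.
G_3 = 467. HB_5(467) = 3·5^3 + 3·5^2 + 3·5 + 2. Bump = 776. G_4 = 775.

ω^3·3 + ω^2·3 + ω·3 + 1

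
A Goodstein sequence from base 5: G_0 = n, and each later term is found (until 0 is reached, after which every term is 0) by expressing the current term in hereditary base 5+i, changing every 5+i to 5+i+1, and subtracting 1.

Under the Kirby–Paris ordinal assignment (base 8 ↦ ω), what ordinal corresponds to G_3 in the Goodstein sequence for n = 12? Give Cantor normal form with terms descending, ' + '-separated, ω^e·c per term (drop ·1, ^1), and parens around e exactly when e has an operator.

ω + 7

G_0=12  [base 5] 2·5 + 2  →[5↦6]→  2·6 + 2 = 14  −1 ⇒ G_1=13
G_1=13  [base 6] 2·6 + 1  →[6↦7]→  2·7 + 1 = 15  −1 ⇒ G_2=14
G_2=14  [base 7] 2·7  →[7↦8]→  2·8 = 16  −1 ⇒ G_3=15
G_3=15  [base 8] 8 + 7  →[8↦9]→  9 + 7 = 16  −1 ⇒ G_4=15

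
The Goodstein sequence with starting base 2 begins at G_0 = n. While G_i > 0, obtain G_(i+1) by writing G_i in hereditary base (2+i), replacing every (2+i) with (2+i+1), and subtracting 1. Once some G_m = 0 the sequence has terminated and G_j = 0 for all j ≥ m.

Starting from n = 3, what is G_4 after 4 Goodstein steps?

1

[0] 3 ≡ 2 + 1 (base 2). Lift 3: 4. −1: 3.
[1] 3 ≡ 3 (base 3). Lift 4: 4. −1: 3.
[2] 3 ≡ 3 (base 4). Lift 5: 3. −1: 2.
[3] 2 ≡ 2 (base 5). Lift 6: 2. −1: 1.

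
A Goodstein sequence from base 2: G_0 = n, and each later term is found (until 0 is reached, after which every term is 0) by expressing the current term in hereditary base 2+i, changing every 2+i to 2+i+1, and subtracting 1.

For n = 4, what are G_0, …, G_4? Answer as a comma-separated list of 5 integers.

4, 26, 41, 60, 83

[0] 4 ≡ 2^2 (base 2). Lift 3: 27. −1: 26.
[1] 26 ≡ 2·3^2 + 2·3 + 2 (base 3). Lift 4: 42. −1: 41.
[2] 41 ≡ 2·4^2 + 2·4 + 1 (base 4). Lift 5: 61. −1: 60.
[3] 60 ≡ 2·5^2 + 2·5 (base 5). Lift 6: 84. −1: 83.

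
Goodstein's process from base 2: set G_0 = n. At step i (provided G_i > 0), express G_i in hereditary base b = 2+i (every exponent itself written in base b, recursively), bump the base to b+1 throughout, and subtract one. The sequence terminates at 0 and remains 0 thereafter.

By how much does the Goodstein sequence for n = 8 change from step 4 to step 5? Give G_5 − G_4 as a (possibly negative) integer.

i=0: 8 = 2^(2 + 1) (b=2); 2→3: 3^(3 + 1) = 81; 81−1 = 80
i=1: 80 = 2·3^3 + 2·3^2 + 2·3 + 2 (b=3); 3→4: 2·4^4 + 2·4^2 + 2·4 + 2 = 554; 554−1 = 553
i=2: 553 = 2·4^4 + 2·4^2 + 2·4 + 1 (b=4); 4→5: 2·5^5 + 2·5^2 + 2·5 + 1 = 6311; 6311−1 = 6310
i=3: 6310 = 2·5^5 + 2·5^2 + 2·5 (b=5); 5→6: 2·6^6 + 2·6^2 + 2·6 = 93396; 93396−1 = 93395
i=4: 93395 = 2·6^6 + 2·6^2 + 6 + 5 (b=6); 6→7: 2·7^7 + 2·7^2 + 7 + 5 = 1647196; 1647196−1 = 1647195

1553800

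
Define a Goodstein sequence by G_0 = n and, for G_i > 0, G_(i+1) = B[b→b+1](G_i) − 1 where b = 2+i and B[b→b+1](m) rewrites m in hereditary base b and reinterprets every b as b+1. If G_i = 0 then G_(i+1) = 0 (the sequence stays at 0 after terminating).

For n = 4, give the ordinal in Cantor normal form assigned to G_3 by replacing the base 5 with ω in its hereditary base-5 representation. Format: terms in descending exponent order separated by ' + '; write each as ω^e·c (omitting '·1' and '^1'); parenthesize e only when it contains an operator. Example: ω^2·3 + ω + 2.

base 2: 4 = 2^2; at 3: 3^3 = 27; next = 26
base 3: 26 = 2·3^2 + 2·3 + 2; at 4: 2·4^2 + 2·4 + 2 = 42; next = 41
base 4: 41 = 2·4^2 + 2·4 + 1; at 5: 2·5^2 + 2·5 + 1 = 61; next = 60
base 5: 60 = 2·5^2 + 2·5; at 6: 2·6^2 + 2·6 = 84; next = 83

ω^2·2 + ω·2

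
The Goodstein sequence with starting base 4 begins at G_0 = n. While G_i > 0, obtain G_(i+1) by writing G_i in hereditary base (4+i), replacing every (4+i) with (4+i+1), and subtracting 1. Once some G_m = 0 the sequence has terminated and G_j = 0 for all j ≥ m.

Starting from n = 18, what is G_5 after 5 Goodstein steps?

18 —HB4→ 4^2 + 2 —bump→ 5^2 + 2 = 27 —(−1)→ 26
26 —HB5→ 5^2 + 1 —bump→ 6^2 + 1 = 37 —(−1)→ 36
36 —HB6→ 6^2 —bump→ 7^2 = 49 —(−1)→ 48
48 —HB7→ 6·7 + 6 —bump→ 6·8 + 6 = 54 —(−1)→ 53
53 —HB8→ 6·8 + 5 —bump→ 6·9 + 5 = 59 —(−1)→ 58
58 —HB9→ 6·9 + 4 —bump→ 6·10 + 4 = 64 —(−1)→ 63

58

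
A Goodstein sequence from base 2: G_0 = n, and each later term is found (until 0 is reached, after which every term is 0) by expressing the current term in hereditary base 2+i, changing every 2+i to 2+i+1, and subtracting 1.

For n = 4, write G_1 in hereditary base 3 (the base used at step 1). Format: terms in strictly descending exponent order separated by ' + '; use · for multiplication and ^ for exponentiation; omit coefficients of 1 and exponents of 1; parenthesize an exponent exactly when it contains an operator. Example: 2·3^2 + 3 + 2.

G_0 = 4. HB_2(4) = 2^2. Bump = 27. G_1 = 26.
G_1 = 26. HB_3(26) = 2·3^2 + 2·3 + 2. Bump = 42. G_2 = 41.

2·3^2 + 2·3 + 2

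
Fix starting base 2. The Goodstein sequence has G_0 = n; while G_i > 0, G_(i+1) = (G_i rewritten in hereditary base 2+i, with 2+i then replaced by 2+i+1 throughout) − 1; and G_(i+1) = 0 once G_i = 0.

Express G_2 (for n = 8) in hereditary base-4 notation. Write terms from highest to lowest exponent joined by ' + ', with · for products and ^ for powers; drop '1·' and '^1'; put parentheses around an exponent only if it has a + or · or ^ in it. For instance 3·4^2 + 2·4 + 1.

i=0: 8 = 2^(2 + 1) (b=2); 2→3: 3^(3 + 1) = 81; 81−1 = 80
i=1: 80 = 2·3^3 + 2·3^2 + 2·3 + 2 (b=3); 3→4: 2·4^4 + 2·4^2 + 2·4 + 2 = 554; 554−1 = 553
i=2: 553 = 2·4^4 + 2·4^2 + 2·4 + 1 (b=4); 4→5: 2·5^5 + 2·5^2 + 2·5 + 1 = 6311; 6311−1 = 6310

2·4^4 + 2·4^2 + 2·4 + 1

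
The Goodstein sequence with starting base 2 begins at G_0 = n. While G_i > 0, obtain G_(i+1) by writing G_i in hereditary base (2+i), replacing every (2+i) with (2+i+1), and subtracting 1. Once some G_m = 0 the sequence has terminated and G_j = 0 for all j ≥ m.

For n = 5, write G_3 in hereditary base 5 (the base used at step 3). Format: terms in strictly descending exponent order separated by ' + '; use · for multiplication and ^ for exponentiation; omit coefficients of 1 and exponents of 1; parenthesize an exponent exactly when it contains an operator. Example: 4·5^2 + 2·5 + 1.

step 0: 5 = 2^2 + 1; sub 3 for 2: 3^3 + 1; = 28; G_1 = 28−1 = 27
step 1: 27 = 3^3; sub 4 for 3: 4^4; = 256; G_2 = 256−1 = 255
step 2: 255 = 3·4^3 + 3·4^2 + 3·4 + 3; sub 5 for 4: 3·5^3 + 3·5^2 + 3·5 + 3; = 468; G_3 = 468−1 = 467

3·5^3 + 3·5^2 + 3·5 + 2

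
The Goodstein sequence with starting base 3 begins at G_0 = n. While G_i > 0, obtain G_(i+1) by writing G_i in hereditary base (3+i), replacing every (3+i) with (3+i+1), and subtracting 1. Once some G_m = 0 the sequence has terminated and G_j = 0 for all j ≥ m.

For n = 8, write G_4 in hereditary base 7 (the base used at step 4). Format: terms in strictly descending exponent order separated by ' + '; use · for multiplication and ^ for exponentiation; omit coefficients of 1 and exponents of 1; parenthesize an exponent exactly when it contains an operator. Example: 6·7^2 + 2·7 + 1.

7 + 4

step 0: 8 = 2·3 + 2; sub 4 for 3: 2·4 + 2; = 10; G_1 = 10−1 = 9
step 1: 9 = 2·4 + 1; sub 5 for 4: 2·5 + 1; = 11; G_2 = 11−1 = 10
step 2: 10 = 2·5; sub 6 for 5: 2·6; = 12; G_3 = 12−1 = 11
step 3: 11 = 6 + 5; sub 7 for 6: 7 + 5; = 12; G_4 = 12−1 = 11
step 4: 11 = 7 + 4; sub 8 for 7: 8 + 4; = 12; G_5 = 12−1 = 11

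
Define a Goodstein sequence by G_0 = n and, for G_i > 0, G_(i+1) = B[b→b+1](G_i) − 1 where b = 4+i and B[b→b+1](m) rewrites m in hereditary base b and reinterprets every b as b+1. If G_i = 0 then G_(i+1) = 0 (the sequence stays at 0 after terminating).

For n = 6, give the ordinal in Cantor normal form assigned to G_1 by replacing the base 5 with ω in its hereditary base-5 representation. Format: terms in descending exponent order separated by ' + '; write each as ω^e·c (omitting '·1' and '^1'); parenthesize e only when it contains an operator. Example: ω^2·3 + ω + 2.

(0) 6|_4 = 4 + 2 ↦ 5 + 2|_5 = 7 ⇒ 6
(1) 6|_5 = 5 + 1 ↦ 6 + 1|_6 = 7 ⇒ 6

ω + 1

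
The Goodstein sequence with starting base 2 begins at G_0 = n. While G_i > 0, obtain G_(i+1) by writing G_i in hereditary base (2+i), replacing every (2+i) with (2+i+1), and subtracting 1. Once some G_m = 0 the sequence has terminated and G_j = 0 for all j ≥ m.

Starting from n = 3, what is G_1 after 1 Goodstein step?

3

i=0: 3 = 2 + 1 (b=2); 2→3: 3 + 1 = 4; 4−1 = 3
i=1: 3 = 3 (b=3); 3→4: 4 = 4; 4−1 = 3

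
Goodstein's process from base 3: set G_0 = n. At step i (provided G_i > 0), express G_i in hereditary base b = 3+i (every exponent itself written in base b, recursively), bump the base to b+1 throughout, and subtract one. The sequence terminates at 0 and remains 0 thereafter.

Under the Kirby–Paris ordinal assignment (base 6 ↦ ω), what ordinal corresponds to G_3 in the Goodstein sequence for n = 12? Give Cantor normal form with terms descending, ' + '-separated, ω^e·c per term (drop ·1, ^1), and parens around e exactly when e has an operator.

ω^2 + 1

step 0: 12 = 3^2 + 3; sub 4 for 3: 4^2 + 4; = 20; G_1 = 20−1 = 19
step 1: 19 = 4^2 + 3; sub 5 for 4: 5^2 + 3; = 28; G_2 = 28−1 = 27
step 2: 27 = 5^2 + 2; sub 6 for 5: 6^2 + 2; = 38; G_3 = 38−1 = 37
step 3: 37 = 6^2 + 1; sub 7 for 6: 7^2 + 1; = 50; G_4 = 50−1 = 49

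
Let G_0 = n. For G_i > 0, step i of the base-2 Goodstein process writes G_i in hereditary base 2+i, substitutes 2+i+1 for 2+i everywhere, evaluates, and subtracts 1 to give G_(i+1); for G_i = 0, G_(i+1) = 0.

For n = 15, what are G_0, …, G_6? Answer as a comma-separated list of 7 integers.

15, 111, 1283, 18752, 326593, 6588344, 150994943

G_0 = 15. HB_2(15) = 2^(2 + 1) + 2^2 + 2 + 1. Bump = 112. G_1 = 111.
G_1 = 111. HB_3(111) = 3^(3 + 1) + 3^3 + 3. Bump = 1284. G_2 = 1283.
G_2 = 1283. HB_4(1283) = 4^(4 + 1) + 4^4 + 3. Bump = 18753. G_3 = 18752.
G_3 = 18752. HB_5(18752) = 5^(5 + 1) + 5^5 + 2. Bump = 326594. G_4 = 326593.
G_4 = 326593. HB_6(326593) = 6^(6 + 1) + 6^6 + 1. Bump = 6588345. G_5 = 6588344.
G_5 = 6588344. HB_7(6588344) = 7^(7 + 1) + 7^7. Bump = 150994944. G_6 = 150994943.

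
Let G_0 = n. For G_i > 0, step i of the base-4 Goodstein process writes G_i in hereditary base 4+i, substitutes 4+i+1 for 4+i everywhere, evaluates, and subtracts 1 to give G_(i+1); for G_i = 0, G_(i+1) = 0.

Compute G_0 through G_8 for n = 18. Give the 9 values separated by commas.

G_0 = 18. HB_4(18) = 4^2 + 2. Bump = 27. G_1 = 26.
G_1 = 26. HB_5(26) = 5^2 + 1. Bump = 37. G_2 = 36.
G_2 = 36. HB_6(36) = 6^2. Bump = 49. G_3 = 48.
G_3 = 48. HB_7(48) = 6·7 + 6. Bump = 54. G_4 = 53.
G_4 = 53. HB_8(53) = 6·8 + 5. Bump = 59. G_5 = 58.
G_5 = 58. HB_9(58) = 6·9 + 4. Bump = 64. G_6 = 63.
G_6 = 63. HB_10(63) = 6·10 + 3. Bump = 69. G_7 = 68.
G_7 = 68. HB_11(68) = 6·11 + 2. Bump = 74. G_8 = 73.

18, 26, 36, 48, 53, 58, 63, 68, 73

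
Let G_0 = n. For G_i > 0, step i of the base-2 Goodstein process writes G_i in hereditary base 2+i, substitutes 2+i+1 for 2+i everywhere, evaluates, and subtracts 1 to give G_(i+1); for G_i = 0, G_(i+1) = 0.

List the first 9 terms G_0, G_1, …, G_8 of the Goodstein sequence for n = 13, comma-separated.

base 2: 13 = 2^(2 + 1) + 2^2 + 1; at 3: 3^(3 + 1) + 3^3 + 1 = 109; next = 108
base 3: 108 = 3^(3 + 1) + 3^3; at 4: 4^(4 + 1) + 4^4 = 1280; next = 1279
base 4: 1279 = 4^(4 + 1) + 3·4^3 + 3·4^2 + 3·4 + 3; at 5: 5^(5 + 1) + 3·5^3 + 3·5^2 + 3·5 + 3 = 16093; next = 16092
base 5: 16092 = 5^(5 + 1) + 3·5^3 + 3·5^2 + 3·5 + 2; at 6: 6^(6 + 1) + 3·6^3 + 3·6^2 + 3·6 + 2 = 280712; next = 280711
base 6: 280711 = 6^(6 + 1) + 3·6^3 + 3·6^2 + 3·6 + 1; at 7: 7^(7 + 1) + 3·7^3 + 3·7^2 + 3·7 + 1 = 5765999; next = 5765998
base 7: 5765998 = 7^(7 + 1) + 3·7^3 + 3·7^2 + 3·7; at 8: 8^(8 + 1) + 3·8^3 + 3·8^2 + 3·8 = 134219480; next = 134219479
base 8: 134219479 = 8^(8 + 1) + 3·8^3 + 3·8^2 + 2·8 + 7; at 9: 9^(9 + 1) + 3·9^3 + 3·9^2 + 2·9 + 7 = 3486786856; next = 3486786855
base 9: 3486786855 = 9^(9 + 1) + 3·9^3 + 3·9^2 + 2·9 + 6; at 10: 10^(10 + 1) + 3·10^3 + 3·10^2 + 2·10 + 6 = 100000003326; next = 100000003325

13, 108, 1279, 16092, 280711, 5765998, 134219479, 3486786855, 100000003325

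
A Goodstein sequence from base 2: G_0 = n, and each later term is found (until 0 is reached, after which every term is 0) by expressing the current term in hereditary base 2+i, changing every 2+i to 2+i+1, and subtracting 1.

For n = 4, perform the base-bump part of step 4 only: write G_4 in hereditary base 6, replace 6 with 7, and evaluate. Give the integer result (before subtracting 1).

110

4 —HB2→ 2^2 —bump→ 3^3 = 27 —(−1)→ 26
26 —HB3→ 2·3^2 + 2·3 + 2 —bump→ 2·4^2 + 2·4 + 2 = 42 —(−1)→ 41
41 —HB4→ 2·4^2 + 2·4 + 1 —bump→ 2·5^2 + 2·5 + 1 = 61 —(−1)→ 60
60 —HB5→ 2·5^2 + 2·5 —bump→ 2·6^2 + 2·6 = 84 —(−1)→ 83
83 —HB6→ 2·6^2 + 6 + 5 —bump→ 2·7^2 + 7 + 5 = 110 —(−1)→ 109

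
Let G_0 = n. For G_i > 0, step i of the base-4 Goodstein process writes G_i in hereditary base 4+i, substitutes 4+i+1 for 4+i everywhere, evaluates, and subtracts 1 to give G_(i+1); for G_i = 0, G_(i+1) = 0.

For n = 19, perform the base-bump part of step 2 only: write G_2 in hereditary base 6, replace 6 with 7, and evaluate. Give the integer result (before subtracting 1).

50

[0] 19 ≡ 4^2 + 3 (base 4). Lift 5: 28. −1: 27.
[1] 27 ≡ 5^2 + 2 (base 5). Lift 6: 38. −1: 37.
[2] 37 ≡ 6^2 + 1 (base 6). Lift 7: 50. −1: 49.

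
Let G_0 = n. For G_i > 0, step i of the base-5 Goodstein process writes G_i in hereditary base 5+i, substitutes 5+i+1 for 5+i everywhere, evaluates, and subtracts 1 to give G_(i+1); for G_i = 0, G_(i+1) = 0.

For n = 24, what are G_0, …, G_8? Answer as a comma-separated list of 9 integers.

24, 27, 30, 33, 36, 39, 41, 43, 45

i=0: 24 = 4·5 + 4 (b=5); 5→6: 4·6 + 4 = 28; 28−1 = 27
i=1: 27 = 4·6 + 3 (b=6); 6→7: 4·7 + 3 = 31; 31−1 = 30
i=2: 30 = 4·7 + 2 (b=7); 7→8: 4·8 + 2 = 34; 34−1 = 33
i=3: 33 = 4·8 + 1 (b=8); 8→9: 4·9 + 1 = 37; 37−1 = 36
i=4: 36 = 4·9 (b=9); 9→10: 4·10 = 40; 40−1 = 39
i=5: 39 = 3·10 + 9 (b=10); 10→11: 3·11 + 9 = 42; 42−1 = 41
i=6: 41 = 3·11 + 8 (b=11); 11→12: 3·12 + 8 = 44; 44−1 = 43
i=7: 43 = 3·12 + 7 (b=12); 12→13: 3·13 + 7 = 46; 46−1 = 45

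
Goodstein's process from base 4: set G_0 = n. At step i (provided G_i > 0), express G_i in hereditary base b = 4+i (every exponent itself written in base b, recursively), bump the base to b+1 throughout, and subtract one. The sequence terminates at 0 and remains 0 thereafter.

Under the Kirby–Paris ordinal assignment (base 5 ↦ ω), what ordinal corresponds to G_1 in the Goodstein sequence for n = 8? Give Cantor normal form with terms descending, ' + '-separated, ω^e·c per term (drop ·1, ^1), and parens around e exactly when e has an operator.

ω + 4

G_0=8  [base 4] 2·4  →[4↦5]→  2·5 = 10  −1 ⇒ G_1=9
G_1=9  [base 5] 5 + 4  →[5↦6]→  6 + 4 = 10  −1 ⇒ G_2=9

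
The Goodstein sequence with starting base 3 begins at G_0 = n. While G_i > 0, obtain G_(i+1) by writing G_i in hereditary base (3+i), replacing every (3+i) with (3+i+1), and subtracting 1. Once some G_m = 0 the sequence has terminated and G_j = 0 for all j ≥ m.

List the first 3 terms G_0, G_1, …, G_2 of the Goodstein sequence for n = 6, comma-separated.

6, 7, 7

G_0=6  [base 3] 2·3  →[3↦4]→  2·4 = 8  −1 ⇒ G_1=7
G_1=7  [base 4] 4 + 3  →[4↦5]→  5 + 3 = 8  −1 ⇒ G_2=7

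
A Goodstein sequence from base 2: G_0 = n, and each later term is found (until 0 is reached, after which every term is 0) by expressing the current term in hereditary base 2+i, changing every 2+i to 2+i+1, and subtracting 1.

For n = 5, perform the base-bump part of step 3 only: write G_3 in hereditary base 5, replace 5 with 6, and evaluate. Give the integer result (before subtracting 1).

step 0: 5 = 2^2 + 1; sub 3 for 2: 3^3 + 1; = 28; G_1 = 28−1 = 27
step 1: 27 = 3^3; sub 4 for 3: 4^4; = 256; G_2 = 256−1 = 255
step 2: 255 = 3·4^3 + 3·4^2 + 3·4 + 3; sub 5 for 4: 3·5^3 + 3·5^2 + 3·5 + 3; = 468; G_3 = 468−1 = 467
step 3: 467 = 3·5^3 + 3·5^2 + 3·5 + 2; sub 6 for 5: 3·6^3 + 3·6^2 + 3·6 + 2; = 776; G_4 = 776−1 = 775

776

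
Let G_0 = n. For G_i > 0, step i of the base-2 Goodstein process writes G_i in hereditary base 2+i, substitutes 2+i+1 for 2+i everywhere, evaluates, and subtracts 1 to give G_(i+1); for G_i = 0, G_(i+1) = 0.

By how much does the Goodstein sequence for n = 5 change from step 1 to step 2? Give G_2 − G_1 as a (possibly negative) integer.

[0] 5 ≡ 2^2 + 1 (base 2). Lift 3: 28. −1: 27.
[1] 27 ≡ 3^3 (base 3). Lift 4: 256. −1: 255.

228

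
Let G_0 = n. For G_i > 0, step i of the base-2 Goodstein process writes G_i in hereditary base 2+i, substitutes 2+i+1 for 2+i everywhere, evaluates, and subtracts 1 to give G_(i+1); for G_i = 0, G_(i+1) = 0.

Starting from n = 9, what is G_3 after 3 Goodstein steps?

9842

base 2: 9 = 2^(2 + 1) + 1; at 3: 3^(3 + 1) + 1 = 82; next = 81
base 3: 81 = 3^(3 + 1); at 4: 4^(4 + 1) = 1024; next = 1023
base 4: 1023 = 3·4^4 + 3·4^3 + 3·4^2 + 3·4 + 3; at 5: 3·5^5 + 3·5^3 + 3·5^2 + 3·5 + 3 = 9843; next = 9842
base 5: 9842 = 3·5^5 + 3·5^3 + 3·5^2 + 3·5 + 2; at 6: 3·6^6 + 3·6^3 + 3·6^2 + 3·6 + 2 = 140744; next = 140743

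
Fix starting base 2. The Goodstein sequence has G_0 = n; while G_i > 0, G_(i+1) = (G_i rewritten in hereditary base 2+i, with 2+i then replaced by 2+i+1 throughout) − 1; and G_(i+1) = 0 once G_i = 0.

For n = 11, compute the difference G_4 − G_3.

[0] 11 ≡ 2^(2 + 1) + 2 + 1 (base 2). Lift 3: 85. −1: 84.
[1] 84 ≡ 3^(3 + 1) + 3 (base 3). Lift 4: 1028. −1: 1027.
[2] 1027 ≡ 4^(4 + 1) + 3 (base 4). Lift 5: 15628. −1: 15627.
[3] 15627 ≡ 5^(5 + 1) + 2 (base 5). Lift 6: 279938. −1: 279937.

264310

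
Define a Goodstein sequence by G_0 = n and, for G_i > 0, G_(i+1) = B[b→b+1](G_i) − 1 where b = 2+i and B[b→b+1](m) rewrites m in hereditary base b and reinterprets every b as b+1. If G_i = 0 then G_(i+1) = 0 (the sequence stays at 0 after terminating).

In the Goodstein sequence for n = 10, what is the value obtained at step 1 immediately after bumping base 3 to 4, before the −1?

[0] 10 ≡ 2^(2 + 1) + 2 (base 2). Lift 3: 84. −1: 83.
[1] 83 ≡ 3^(3 + 1) + 2 (base 3). Lift 4: 1026. −1: 1025.

1026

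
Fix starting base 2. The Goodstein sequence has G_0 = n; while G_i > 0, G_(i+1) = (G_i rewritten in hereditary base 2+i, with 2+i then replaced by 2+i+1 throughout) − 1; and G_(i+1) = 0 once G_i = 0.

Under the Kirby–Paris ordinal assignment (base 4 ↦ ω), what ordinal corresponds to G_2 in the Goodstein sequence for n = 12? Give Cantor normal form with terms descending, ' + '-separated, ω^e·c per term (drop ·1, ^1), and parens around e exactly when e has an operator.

ω^(ω + 1) + ω^2·2 + ω·2 + 1

step 0: 12 = 2^(2 + 1) + 2^2; sub 3 for 2: 3^(3 + 1) + 3^3; = 108; G_1 = 108−1 = 107
step 1: 107 = 3^(3 + 1) + 2·3^2 + 2·3 + 2; sub 4 for 3: 4^(4 + 1) + 2·4^2 + 2·4 + 2; = 1066; G_2 = 1066−1 = 1065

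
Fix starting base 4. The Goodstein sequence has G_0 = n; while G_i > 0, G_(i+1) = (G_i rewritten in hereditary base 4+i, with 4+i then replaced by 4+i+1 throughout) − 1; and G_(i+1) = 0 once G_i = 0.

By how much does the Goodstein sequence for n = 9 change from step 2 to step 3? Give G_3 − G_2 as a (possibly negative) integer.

[0] 9 ≡ 2·4 + 1 (base 4). Lift 5: 11. −1: 10.
[1] 10 ≡ 2·5 (base 5). Lift 6: 12. −1: 11.
[2] 11 ≡ 6 + 5 (base 6). Lift 7: 12. −1: 11.

0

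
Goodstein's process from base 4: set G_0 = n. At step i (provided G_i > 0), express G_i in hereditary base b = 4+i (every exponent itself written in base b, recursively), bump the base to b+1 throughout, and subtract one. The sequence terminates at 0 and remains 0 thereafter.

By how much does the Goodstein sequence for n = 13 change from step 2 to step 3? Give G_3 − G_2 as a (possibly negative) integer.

(0) 13|_4 = 3·4 + 1 ↦ 3·5 + 1|_5 = 16 ⇒ 15
(1) 15|_5 = 3·5 ↦ 3·6|_6 = 18 ⇒ 17
(2) 17|_6 = 2·6 + 5 ↦ 2·7 + 5|_7 = 19 ⇒ 18

1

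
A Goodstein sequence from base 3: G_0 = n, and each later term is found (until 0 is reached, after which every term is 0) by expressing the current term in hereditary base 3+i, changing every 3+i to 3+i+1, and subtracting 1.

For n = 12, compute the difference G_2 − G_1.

(0) 12|_3 = 3^2 + 3 ↦ 4^2 + 4|_4 = 20 ⇒ 19
(1) 19|_4 = 4^2 + 3 ↦ 5^2 + 3|_5 = 28 ⇒ 27

8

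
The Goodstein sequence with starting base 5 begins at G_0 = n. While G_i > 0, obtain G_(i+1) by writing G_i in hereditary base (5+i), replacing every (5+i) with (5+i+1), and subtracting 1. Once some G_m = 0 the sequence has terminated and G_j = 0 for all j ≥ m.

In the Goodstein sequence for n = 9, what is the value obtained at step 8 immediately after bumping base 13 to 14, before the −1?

6

base 5: 9 = 5 + 4; at 6: 6 + 4 = 10; next = 9
base 6: 9 = 6 + 3; at 7: 7 + 3 = 10; next = 9
base 7: 9 = 7 + 2; at 8: 8 + 2 = 10; next = 9
base 8: 9 = 8 + 1; at 9: 9 + 1 = 10; next = 9
base 9: 9 = 9; at 10: 10 = 10; next = 9
base 10: 9 = 9; at 11: 9 = 9; next = 8
base 11: 8 = 8; at 12: 8 = 8; next = 7
base 12: 7 = 7; at 13: 7 = 7; next = 6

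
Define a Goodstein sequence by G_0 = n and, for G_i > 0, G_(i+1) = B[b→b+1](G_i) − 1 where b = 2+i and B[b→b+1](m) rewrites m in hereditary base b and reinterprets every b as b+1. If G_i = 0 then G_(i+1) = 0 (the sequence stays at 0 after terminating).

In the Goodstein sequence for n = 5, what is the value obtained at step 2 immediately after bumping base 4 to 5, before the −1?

468

i=0: 5 = 2^2 + 1 (b=2); 2→3: 3^3 + 1 = 28; 28−1 = 27
i=1: 27 = 3^3 (b=3); 3→4: 4^4 = 256; 256−1 = 255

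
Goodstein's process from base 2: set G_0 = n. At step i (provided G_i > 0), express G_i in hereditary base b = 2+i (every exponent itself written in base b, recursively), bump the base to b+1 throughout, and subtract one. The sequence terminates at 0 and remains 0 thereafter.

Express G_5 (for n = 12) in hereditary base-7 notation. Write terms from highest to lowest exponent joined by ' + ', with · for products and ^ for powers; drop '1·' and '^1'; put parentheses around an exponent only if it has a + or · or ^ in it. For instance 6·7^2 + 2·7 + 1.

7^(7 + 1) + 2·7^2 + 7 + 4

G_0=12  [base 2] 2^(2 + 1) + 2^2  →[2↦3]→  3^(3 + 1) + 3^3 = 108  −1 ⇒ G_1=107
G_1=107  [base 3] 3^(3 + 1) + 2·3^2 + 2·3 + 2  →[3↦4]→  4^(4 + 1) + 2·4^2 + 2·4 + 2 = 1066  −1 ⇒ G_2=1065
G_2=1065  [base 4] 4^(4 + 1) + 2·4^2 + 2·4 + 1  →[4↦5]→  5^(5 + 1) + 2·5^2 + 2·5 + 1 = 15686  −1 ⇒ G_3=15685
G_3=15685  [base 5] 5^(5 + 1) + 2·5^2 + 2·5  →[5↦6]→  6^(6 + 1) + 2·6^2 + 2·6 = 280020  −1 ⇒ G_4=280019
G_4=280019  [base 6] 6^(6 + 1) + 2·6^2 + 6 + 5  →[6↦7]→  7^(7 + 1) + 2·7^2 + 7 + 5 = 5764911  −1 ⇒ G_5=5764910
G_5=5764910  [base 7] 7^(7 + 1) + 2·7^2 + 7 + 4  →[7↦8]→  8^(8 + 1) + 2·8^2 + 8 + 4 = 134217868  −1 ⇒ G_6=134217867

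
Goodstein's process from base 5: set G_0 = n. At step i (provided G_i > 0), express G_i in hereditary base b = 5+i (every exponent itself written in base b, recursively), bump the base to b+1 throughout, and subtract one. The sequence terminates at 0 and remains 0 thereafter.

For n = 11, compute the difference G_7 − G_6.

0

11 —HB5→ 2·5 + 1 —bump→ 2·6 + 1 = 13 —(−1)→ 12
12 —HB6→ 2·6 —bump→ 2·7 = 14 —(−1)→ 13
13 —HB7→ 7 + 6 —bump→ 8 + 6 = 14 —(−1)→ 13
13 —HB8→ 8 + 5 —bump→ 9 + 5 = 14 —(−1)→ 13
13 —HB9→ 9 + 4 —bump→ 10 + 4 = 14 —(−1)→ 13
13 —HB10→ 10 + 3 —bump→ 11 + 3 = 14 —(−1)→ 13
13 —HB11→ 11 + 2 —bump→ 12 + 2 = 14 —(−1)→ 13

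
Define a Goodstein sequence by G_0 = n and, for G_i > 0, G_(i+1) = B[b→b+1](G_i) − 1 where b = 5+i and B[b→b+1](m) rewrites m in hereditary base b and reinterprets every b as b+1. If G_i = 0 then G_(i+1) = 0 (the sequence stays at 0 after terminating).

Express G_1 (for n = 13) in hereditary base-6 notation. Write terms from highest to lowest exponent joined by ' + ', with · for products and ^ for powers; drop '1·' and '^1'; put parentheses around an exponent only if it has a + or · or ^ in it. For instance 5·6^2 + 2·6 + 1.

2·6 + 2

i=0: 13 = 2·5 + 3 (b=5); 5→6: 2·6 + 3 = 15; 15−1 = 14
i=1: 14 = 2·6 + 2 (b=6); 6→7: 2·7 + 2 = 16; 16−1 = 15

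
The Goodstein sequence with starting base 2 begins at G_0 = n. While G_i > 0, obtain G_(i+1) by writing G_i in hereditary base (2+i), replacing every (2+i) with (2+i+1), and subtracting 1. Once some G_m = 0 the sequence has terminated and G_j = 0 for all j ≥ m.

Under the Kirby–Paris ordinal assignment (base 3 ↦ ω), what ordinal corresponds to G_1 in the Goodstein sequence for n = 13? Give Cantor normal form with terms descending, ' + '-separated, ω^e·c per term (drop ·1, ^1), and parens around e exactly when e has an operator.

G_0=13  [base 2] 2^(2 + 1) + 2^2 + 1  →[2↦3]→  3^(3 + 1) + 3^3 + 1 = 109  −1 ⇒ G_1=108
G_1=108  [base 3] 3^(3 + 1) + 3^3  →[3↦4]→  4^(4 + 1) + 4^4 = 1280  −1 ⇒ G_2=1279

ω^(ω + 1) + ω^ω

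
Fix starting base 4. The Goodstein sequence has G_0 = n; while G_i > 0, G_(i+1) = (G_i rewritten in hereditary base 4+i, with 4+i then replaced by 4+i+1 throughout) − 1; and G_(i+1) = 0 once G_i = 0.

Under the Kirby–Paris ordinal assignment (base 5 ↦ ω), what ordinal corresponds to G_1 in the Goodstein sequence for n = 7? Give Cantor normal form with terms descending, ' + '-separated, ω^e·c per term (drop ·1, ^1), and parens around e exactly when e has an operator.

ω + 2

G_0 = 7. HB_4(7) = 4 + 3. Bump = 8. G_1 = 7.
G_1 = 7. HB_5(7) = 5 + 2. Bump = 8. G_2 = 7.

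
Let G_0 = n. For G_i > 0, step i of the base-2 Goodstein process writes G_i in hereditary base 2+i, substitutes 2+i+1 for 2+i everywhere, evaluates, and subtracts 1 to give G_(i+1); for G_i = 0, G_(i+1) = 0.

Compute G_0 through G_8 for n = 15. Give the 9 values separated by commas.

i=0: 15 = 2^(2 + 1) + 2^2 + 2 + 1 (b=2); 2→3: 3^(3 + 1) + 3^3 + 3 + 1 = 112; 112−1 = 111
i=1: 111 = 3^(3 + 1) + 3^3 + 3 (b=3); 3→4: 4^(4 + 1) + 4^4 + 4 = 1284; 1284−1 = 1283
i=2: 1283 = 4^(4 + 1) + 4^4 + 3 (b=4); 4→5: 5^(5 + 1) + 5^5 + 3 = 18753; 18753−1 = 18752
i=3: 18752 = 5^(5 + 1) + 5^5 + 2 (b=5); 5→6: 6^(6 + 1) + 6^6 + 2 = 326594; 326594−1 = 326593
i=4: 326593 = 6^(6 + 1) + 6^6 + 1 (b=6); 6→7: 7^(7 + 1) + 7^7 + 1 = 6588345; 6588345−1 = 6588344
i=5: 6588344 = 7^(7 + 1) + 7^7 (b=7); 7→8: 8^(8 + 1) + 8^8 = 150994944; 150994944−1 = 150994943
i=6: 150994943 = 8^(8 + 1) + 7·8^7 + 7·8^6 + 7·8^5 + 7·8^4 + 7·8^3 + 7·8^2 + 7·8 + 7 (b=8); 8→9: 9^(9 + 1) + 7·9^7 + 7·9^6 + 7·9^5 + 7·9^4 + 7·9^3 + 7·9^2 + 7·9 + 7 = 3524450281; 3524450281−1 = 3524450280
i=7: 3524450280 = 9^(9 + 1) + 7·9^7 + 7·9^6 + 7·9^5 + 7·9^4 + 7·9^3 + 7·9^2 + 7·9 + 6 (b=9); 9→10: 10^(10 + 1) + 7·10^7 + 7·10^6 + 7·10^5 + 7·10^4 + 7·10^3 + 7·10^2 + 7·10 + 6 = 100077777776; 100077777776−1 = 100077777775

15, 111, 1283, 18752, 326593, 6588344, 150994943, 3524450280, 100077777775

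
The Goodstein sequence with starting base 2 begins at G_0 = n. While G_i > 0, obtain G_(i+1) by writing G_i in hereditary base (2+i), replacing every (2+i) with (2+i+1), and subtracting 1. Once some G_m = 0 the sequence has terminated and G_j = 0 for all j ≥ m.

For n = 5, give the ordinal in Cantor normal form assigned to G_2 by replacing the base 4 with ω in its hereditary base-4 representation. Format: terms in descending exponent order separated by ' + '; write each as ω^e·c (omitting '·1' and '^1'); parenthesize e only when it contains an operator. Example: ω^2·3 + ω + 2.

5 —HB2→ 2^2 + 1 —bump→ 3^3 + 1 = 28 —(−1)→ 27
27 —HB3→ 3^3 —bump→ 4^4 = 256 —(−1)→ 255
255 —HB4→ 3·4^3 + 3·4^2 + 3·4 + 3 —bump→ 3·5^3 + 3·5^2 + 3·5 + 3 = 468 —(−1)→ 467

ω^3·3 + ω^2·3 + ω·3 + 3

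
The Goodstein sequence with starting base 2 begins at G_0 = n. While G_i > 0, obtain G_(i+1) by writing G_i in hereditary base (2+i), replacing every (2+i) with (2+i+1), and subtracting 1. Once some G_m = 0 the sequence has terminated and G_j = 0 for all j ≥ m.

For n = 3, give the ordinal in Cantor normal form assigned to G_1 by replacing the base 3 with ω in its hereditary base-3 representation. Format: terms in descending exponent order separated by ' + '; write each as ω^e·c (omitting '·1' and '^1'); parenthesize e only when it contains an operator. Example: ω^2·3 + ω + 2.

(0) 3|_2 = 2 + 1 ↦ 3 + 1|_3 = 4 ⇒ 3
(1) 3|_3 = 3 ↦ 4|_4 = 4 ⇒ 3

ω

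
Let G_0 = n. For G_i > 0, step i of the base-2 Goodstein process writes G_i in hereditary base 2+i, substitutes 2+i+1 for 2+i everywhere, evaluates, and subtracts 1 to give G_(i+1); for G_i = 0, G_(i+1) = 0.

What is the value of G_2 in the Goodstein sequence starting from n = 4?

41

4 —HB2→ 2^2 —bump→ 3^3 = 27 —(−1)→ 26
26 —HB3→ 2·3^2 + 2·3 + 2 —bump→ 2·4^2 + 2·4 + 2 = 42 —(−1)→ 41
41 —HB4→ 2·4^2 + 2·4 + 1 —bump→ 2·5^2 + 2·5 + 1 = 61 —(−1)→ 60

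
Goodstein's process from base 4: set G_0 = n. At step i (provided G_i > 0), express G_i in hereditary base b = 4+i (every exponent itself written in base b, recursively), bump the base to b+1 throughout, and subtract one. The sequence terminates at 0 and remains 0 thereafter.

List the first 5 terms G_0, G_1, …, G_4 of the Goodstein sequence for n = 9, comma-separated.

base 4: 9 = 2·4 + 1; at 5: 2·5 + 1 = 11; next = 10
base 5: 10 = 2·5; at 6: 2·6 = 12; next = 11
base 6: 11 = 6 + 5; at 7: 7 + 5 = 12; next = 11
base 7: 11 = 7 + 4; at 8: 8 + 4 = 12; next = 11

9, 10, 11, 11, 11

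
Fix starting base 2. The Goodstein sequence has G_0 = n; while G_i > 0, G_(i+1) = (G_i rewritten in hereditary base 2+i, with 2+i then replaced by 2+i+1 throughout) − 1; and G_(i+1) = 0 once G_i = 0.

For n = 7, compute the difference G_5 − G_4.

step 0: 7 = 2^2 + 2 + 1; sub 3 for 2: 3^3 + 3 + 1; = 31; G_1 = 31−1 = 30
step 1: 30 = 3^3 + 3; sub 4 for 3: 4^4 + 4; = 260; G_2 = 260−1 = 259
step 2: 259 = 4^4 + 3; sub 5 for 4: 5^5 + 3; = 3128; G_3 = 3128−1 = 3127
step 3: 3127 = 5^5 + 2; sub 6 for 5: 6^6 + 2; = 46658; G_4 = 46658−1 = 46657
step 4: 46657 = 6^6 + 1; sub 7 for 6: 7^7 + 1; = 823544; G_5 = 823544−1 = 823543

776886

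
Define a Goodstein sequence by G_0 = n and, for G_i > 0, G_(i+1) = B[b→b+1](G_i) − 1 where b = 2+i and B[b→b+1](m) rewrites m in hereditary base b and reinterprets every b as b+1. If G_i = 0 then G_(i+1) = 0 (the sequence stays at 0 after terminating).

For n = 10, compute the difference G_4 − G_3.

G_0 = 10. HB_2(10) = 2^(2 + 1) + 2. Bump = 84. G_1 = 83.
G_1 = 83. HB_3(83) = 3^(3 + 1) + 2. Bump = 1026. G_2 = 1025.
G_2 = 1025. HB_4(1025) = 4^(4 + 1) + 1. Bump = 15626. G_3 = 15625.
G_3 = 15625. HB_5(15625) = 5^(5 + 1). Bump = 279936. G_4 = 279935.

264310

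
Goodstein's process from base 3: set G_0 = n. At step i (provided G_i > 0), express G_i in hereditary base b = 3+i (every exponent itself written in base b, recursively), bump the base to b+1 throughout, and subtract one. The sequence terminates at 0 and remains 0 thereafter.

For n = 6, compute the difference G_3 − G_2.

G_0 = 6. HB_3(6) = 2·3. Bump = 8. G_1 = 7.
G_1 = 7. HB_4(7) = 4 + 3. Bump = 8. G_2 = 7.
G_2 = 7. HB_5(7) = 5 + 2. Bump = 8. G_3 = 7.

0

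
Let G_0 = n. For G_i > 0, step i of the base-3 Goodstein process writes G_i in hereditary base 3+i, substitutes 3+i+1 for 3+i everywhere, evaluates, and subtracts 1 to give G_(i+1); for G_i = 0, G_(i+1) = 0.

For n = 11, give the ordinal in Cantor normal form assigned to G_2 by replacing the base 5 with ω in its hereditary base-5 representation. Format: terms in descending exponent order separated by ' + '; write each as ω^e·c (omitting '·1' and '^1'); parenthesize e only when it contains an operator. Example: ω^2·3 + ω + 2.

G_0 = 11. HB_3(11) = 3^2 + 2. Bump = 18. G_1 = 17.
G_1 = 17. HB_4(17) = 4^2 + 1. Bump = 26. G_2 = 25.

ω^2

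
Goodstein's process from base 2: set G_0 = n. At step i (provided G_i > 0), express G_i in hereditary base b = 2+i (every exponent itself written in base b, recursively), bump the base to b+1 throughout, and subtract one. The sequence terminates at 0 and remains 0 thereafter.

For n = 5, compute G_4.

i=0: 5 = 2^2 + 1 (b=2); 2→3: 3^3 + 1 = 28; 28−1 = 27
i=1: 27 = 3^3 (b=3); 3→4: 4^4 = 256; 256−1 = 255
i=2: 255 = 3·4^3 + 3·4^2 + 3·4 + 3 (b=4); 4→5: 3·5^3 + 3·5^2 + 3·5 + 3 = 468; 468−1 = 467
i=3: 467 = 3·5^3 + 3·5^2 + 3·5 + 2 (b=5); 5→6: 3·6^3 + 3·6^2 + 3·6 + 2 = 776; 776−1 = 775

775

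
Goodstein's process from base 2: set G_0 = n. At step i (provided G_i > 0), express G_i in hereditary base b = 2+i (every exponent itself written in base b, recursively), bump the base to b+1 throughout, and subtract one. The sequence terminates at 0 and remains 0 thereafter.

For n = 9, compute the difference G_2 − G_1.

942

G_0=9  [base 2] 2^(2 + 1) + 1  →[2↦3]→  3^(3 + 1) + 1 = 82  −1 ⇒ G_1=81
G_1=81  [base 3] 3^(3 + 1)  →[3↦4]→  4^(4 + 1) = 1024  −1 ⇒ G_2=1023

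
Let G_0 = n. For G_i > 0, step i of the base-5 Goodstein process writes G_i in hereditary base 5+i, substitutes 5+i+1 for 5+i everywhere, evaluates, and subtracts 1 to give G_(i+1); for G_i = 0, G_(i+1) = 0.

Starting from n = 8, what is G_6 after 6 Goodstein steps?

6

G_0=8  [base 5] 5 + 3  →[5↦6]→  6 + 3 = 9  −1 ⇒ G_1=8
G_1=8  [base 6] 6 + 2  →[6↦7]→  7 + 2 = 9  −1 ⇒ G_2=8
G_2=8  [base 7] 7 + 1  →[7↦8]→  8 + 1 = 9  −1 ⇒ G_3=8
G_3=8  [base 8] 8  →[8↦9]→  9 = 9  −1 ⇒ G_4=8
G_4=8  [base 9] 8  →[9↦10]→  8 = 8  −1 ⇒ G_5=7
G_5=7  [base 10] 7  →[10↦11]→  7 = 7  −1 ⇒ G_6=6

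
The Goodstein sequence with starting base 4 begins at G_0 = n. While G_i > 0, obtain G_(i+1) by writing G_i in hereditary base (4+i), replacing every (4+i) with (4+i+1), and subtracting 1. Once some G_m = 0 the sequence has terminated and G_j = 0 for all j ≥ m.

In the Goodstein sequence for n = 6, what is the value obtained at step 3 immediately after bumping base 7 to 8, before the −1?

base 4: 6 = 4 + 2; at 5: 5 + 2 = 7; next = 6
base 5: 6 = 5 + 1; at 6: 6 + 1 = 7; next = 6
base 6: 6 = 6; at 7: 7 = 7; next = 6

6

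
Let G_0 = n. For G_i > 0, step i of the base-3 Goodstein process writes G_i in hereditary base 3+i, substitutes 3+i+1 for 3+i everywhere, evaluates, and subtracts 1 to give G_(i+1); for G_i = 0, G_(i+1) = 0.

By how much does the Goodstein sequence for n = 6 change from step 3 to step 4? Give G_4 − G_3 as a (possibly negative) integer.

0

6 —HB3→ 2·3 —bump→ 2·4 = 8 —(−1)→ 7
7 —HB4→ 4 + 3 —bump→ 5 + 3 = 8 —(−1)→ 7
7 —HB5→ 5 + 2 —bump→ 6 + 2 = 8 —(−1)→ 7
7 —HB6→ 6 + 1 —bump→ 7 + 1 = 8 —(−1)→ 7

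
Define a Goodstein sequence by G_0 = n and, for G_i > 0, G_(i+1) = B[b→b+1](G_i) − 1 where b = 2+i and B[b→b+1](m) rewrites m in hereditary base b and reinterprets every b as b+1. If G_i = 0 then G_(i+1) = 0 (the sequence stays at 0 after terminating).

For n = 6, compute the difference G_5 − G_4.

base 2: 6 = 2^2 + 2; at 3: 3^3 + 3 = 30; next = 29
base 3: 29 = 3^3 + 2; at 4: 4^4 + 2 = 258; next = 257
base 4: 257 = 4^4 + 1; at 5: 5^5 + 1 = 3126; next = 3125
base 5: 3125 = 5^5; at 6: 6^6 = 46656; next = 46655
base 6: 46655 = 5·6^5 + 5·6^4 + 5·6^3 + 5·6^2 + 5·6 + 5; at 7: 5·7^5 + 5·7^4 + 5·7^3 + 5·7^2 + 5·7 + 5 = 98040; next = 98039

51384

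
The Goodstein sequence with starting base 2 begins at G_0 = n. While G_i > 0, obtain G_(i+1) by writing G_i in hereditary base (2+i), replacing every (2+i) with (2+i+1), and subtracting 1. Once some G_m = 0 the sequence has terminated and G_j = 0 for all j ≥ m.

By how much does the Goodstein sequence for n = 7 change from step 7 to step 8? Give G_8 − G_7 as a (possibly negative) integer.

40111896

7 —HB2→ 2^2 + 2 + 1 —bump→ 3^3 + 3 + 1 = 31 —(−1)→ 30
30 —HB3→ 3^3 + 3 —bump→ 4^4 + 4 = 260 —(−1)→ 259
259 —HB4→ 4^4 + 3 —bump→ 5^5 + 3 = 3128 —(−1)→ 3127
3127 —HB5→ 5^5 + 2 —bump→ 6^6 + 2 = 46658 —(−1)→ 46657
46657 —HB6→ 6^6 + 1 —bump→ 7^7 + 1 = 823544 —(−1)→ 823543
823543 —HB7→ 7^7 —bump→ 8^8 = 16777216 —(−1)→ 16777215
16777215 —HB8→ 7·8^7 + 7·8^6 + 7·8^5 + 7·8^4 + 7·8^3 + 7·8^2 + 7·8 + 7 —bump→ 7·9^7 + 7·9^6 + 7·9^5 + 7·9^4 + 7·9^3 + 7·9^2 + 7·9 + 7 = 37665880 —(−1)→ 37665879
37665879 —HB9→ 7·9^7 + 7·9^6 + 7·9^5 + 7·9^4 + 7·9^3 + 7·9^2 + 7·9 + 6 —bump→ 7·10^7 + 7·10^6 + 7·10^5 + 7·10^4 + 7·10^3 + 7·10^2 + 7·10 + 6 = 77777776 —(−1)→ 77777775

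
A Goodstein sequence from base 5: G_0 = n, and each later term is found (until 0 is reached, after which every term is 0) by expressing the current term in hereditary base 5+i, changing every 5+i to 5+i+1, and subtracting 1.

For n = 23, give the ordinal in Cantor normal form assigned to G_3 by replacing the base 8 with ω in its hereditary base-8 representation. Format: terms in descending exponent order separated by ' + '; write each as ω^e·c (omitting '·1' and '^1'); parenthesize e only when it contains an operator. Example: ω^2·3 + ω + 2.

[0] 23 ≡ 4·5 + 3 (base 5). Lift 6: 27. −1: 26.
[1] 26 ≡ 4·6 + 2 (base 6). Lift 7: 30. −1: 29.
[2] 29 ≡ 4·7 + 1 (base 7). Lift 8: 33. −1: 32.
[3] 32 ≡ 4·8 (base 8). Lift 9: 36. −1: 35.

ω·4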